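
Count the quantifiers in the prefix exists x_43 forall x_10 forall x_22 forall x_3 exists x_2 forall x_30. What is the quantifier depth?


Quantifier prefix has 6 quantifier symbols.
Quantifier depth = 6

6


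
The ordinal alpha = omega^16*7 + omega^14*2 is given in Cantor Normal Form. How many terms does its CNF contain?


CNF: omega^16*7 + omega^14*2
Count the summands separated by '+':
  term 1: omega^16*7
  term 2: omega^14*2
Total terms = 2

2


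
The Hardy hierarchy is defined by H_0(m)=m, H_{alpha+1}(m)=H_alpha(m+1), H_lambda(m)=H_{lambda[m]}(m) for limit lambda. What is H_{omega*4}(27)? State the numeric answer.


H_{omega*4}(27):
For the Hardy hierarchy, H_{omega*k}(n) = 2^k * n.
2^4 = 16.
16 * 27 = 432

432


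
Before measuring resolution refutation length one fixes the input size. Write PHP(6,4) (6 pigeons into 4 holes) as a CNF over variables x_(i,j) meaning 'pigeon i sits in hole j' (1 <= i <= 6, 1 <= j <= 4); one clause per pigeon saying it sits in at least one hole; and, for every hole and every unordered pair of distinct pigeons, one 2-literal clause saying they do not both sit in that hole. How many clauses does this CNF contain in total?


PHP(6,4): 6 pigeons, 4 holes, 6*4 = 24 variables.
- pigeon clauses: one per pigeon -> 6 clauses
- hole clauses: 4 holes * C(6,2) = 4 * 15 -> 60 clauses
Total clauses = 6 + 60 = 66

66


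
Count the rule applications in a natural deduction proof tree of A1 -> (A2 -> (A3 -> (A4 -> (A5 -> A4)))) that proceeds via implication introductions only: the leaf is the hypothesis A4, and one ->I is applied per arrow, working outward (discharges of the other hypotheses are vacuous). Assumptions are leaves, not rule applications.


The formula has 5 arrows (->); its innermost consequent A4 is one of the antecedents,
so the proof starts from the hypothesis leaf A4 (not a rule application) and closes one arrow per ->I.
Building A1 -> (A2 -> (A3 -> (A4 -> (A5 -> A4)))) therefore takes 5 nested implication introductions.
Total inference nodes = 5

5


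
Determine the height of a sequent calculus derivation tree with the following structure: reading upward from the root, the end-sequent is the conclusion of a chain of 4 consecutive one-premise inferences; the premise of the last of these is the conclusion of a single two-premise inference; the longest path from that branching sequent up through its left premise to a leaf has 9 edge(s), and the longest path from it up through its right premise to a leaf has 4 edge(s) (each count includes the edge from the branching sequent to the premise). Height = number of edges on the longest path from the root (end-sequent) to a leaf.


Longest path through the left premise: 9 edges (measured from the branching sequent)
Longest path through the right premise: 4 edges
Height of the subtree rooted at the branching sequent: max(9, 4) = 9
The branching sequent sits 4 edges above the root (the chain of one-premise inferences), so height = 9 + 4 = 13

13


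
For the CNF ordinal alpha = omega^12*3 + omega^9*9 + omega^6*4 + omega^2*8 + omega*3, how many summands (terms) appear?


CNF: omega^12*3 + omega^9*9 + omega^6*4 + omega^2*8 + omega*3
Count the summands separated by '+':
  term 1: omega^12*3
  term 2: omega^9*9
  term 3: omega^6*4
  term 4: omega^2*8
  term 5: omega*3
Total terms = 5

5


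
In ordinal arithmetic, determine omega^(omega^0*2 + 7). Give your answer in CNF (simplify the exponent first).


omega^(omega^0*2 + 7):
omega^0 = 1, so the exponent is 2 + 7 = 9 (finite ordinal addition).
Result = omega^9, already a single CNF term.

omega^9


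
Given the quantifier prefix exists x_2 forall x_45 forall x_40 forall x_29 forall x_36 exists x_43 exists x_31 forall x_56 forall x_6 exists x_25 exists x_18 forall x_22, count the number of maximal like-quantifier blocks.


Alternations = 5.
Blocks = alternations + 1 = 6

6


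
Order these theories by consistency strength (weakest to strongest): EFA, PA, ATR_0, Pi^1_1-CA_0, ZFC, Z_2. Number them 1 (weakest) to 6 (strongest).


Ordering by consistency strength:
1. EFA
2. PA
3. ATR_0
4. Pi^1_1-CA_0
5. Z_2
6. ZFC


EFA=1, PA=2, ATR_0=3, Pi^1_1-CA_0=4, ZFC=6, Z_2=5


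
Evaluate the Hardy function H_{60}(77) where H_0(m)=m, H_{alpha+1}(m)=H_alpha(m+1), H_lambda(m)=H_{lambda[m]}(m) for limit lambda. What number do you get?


H_60(77):
For finite ordinals k, H_k(n) = n + k (each successor step adds 1).
H_60(77) = 77 + 60 = 137

137


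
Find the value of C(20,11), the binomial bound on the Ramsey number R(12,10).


R(12,10) <= C(12+10-2, 12-1) = C(20, 11)
C(20, 11) = 20! / (11! * 9!)
= 167960

167960


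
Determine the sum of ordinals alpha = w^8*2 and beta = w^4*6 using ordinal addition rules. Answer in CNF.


Ordinal addition w^8*2 + w^4*6:
Leading exponent of alpha (8) > leading exponent of beta (4).
Since alpha's term has higher exponent than beta's leading term,
the sum is simply alpha followed by beta.
Result = w^8*2 + w^4*6

w^8*2 + w^4*6


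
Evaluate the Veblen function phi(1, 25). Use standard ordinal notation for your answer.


phi(1, 25):
phi(1, beta) = epsilon_beta (the beta-th epsilon number).
phi(1, 25) = epsilon_25

epsilon_25


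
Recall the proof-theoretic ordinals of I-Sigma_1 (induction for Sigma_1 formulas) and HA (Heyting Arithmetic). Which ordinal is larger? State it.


Proof-theoretic ordinal of I-Sigma_1 (induction for Sigma_1 formulas): omega^omega
Proof-theoretic ordinal of HA (Heyting Arithmetic): epsilon_0
Comparing: omega^omega < epsilon_0.
The larger ordinal is epsilon_0 (from HA (Heyting Arithmetic)).

epsilon_0


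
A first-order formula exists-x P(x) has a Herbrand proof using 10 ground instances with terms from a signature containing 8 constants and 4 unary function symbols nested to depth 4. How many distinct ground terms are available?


Herbrand terms by depth:
Depth 0: 8 constants
Depth 1: 32 new terms (running total: 40)
Depth 2: 128 new terms (running total: 168)
Depth 3: 512 new terms (running total: 680)
Depth 4: 2048 new terms (running total: 2728)
Total distinct ground terms = 2728

2728


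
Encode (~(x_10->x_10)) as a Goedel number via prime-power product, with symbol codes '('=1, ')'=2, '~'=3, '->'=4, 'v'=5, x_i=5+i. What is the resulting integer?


Formula: (~(x_10->x_10))
Symbol codes: [1, 3, 1, 15, 4, 15, 2, 2]
Primes: [2, 3, 5, 7, 11, 13, 17, 19]
p_1^1 = 2^1 = 2
p_2^3 = 3^3 = 27
p_3^1 = 5^1 = 5
p_4^15 = 7^15 = 4747561509943
p_5^4 = 11^4 = 14641
p_6^15 = 13^15 = 51185893014090757
p_7^2 = 17^2 = 289
p_8^2 = 19^2 = 361
Product = 100221392876315098031228283244050720745530

100221392876315098031228283244050720745530


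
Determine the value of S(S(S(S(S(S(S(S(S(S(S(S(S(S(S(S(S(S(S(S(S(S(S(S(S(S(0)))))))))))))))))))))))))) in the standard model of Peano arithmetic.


Counting successors applied to 0:
26 applications of S to 0 = 26

26


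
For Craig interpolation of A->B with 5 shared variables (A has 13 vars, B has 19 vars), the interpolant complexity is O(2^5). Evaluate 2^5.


Shared atoms = 5
Craig interpolant size bound = 2^5
= 32

32


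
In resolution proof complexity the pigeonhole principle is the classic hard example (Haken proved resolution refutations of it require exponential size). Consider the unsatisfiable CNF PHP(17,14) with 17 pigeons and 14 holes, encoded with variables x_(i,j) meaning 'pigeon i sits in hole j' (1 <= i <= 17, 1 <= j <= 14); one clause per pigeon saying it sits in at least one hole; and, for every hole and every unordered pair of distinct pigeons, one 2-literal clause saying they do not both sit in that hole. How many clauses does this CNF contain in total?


PHP(17,14): 17 pigeons, 14 holes, 17*14 = 238 variables.
- pigeon clauses: one per pigeon -> 17 clauses
- hole clauses: 14 holes * C(17,2) = 14 * 136 -> 1904 clauses
Total clauses = 17 + 1904 = 1921

1921


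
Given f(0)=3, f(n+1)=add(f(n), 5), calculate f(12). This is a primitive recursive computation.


f(0) = 3
f(1) = add(f(0), 5) = add(3, 5) = 8
f(2) = add(f(1), 5) = add(8, 5) = 13
f(3) = add(f(2), 5) = add(13, 5) = 18
f(4) = add(f(3), 5) = add(18, 5) = 23
f(5) = add(f(4), 5) = add(23, 5) = 28
f(6) = add(f(5), 5) = add(28, 5) = 33
f(7) = add(f(6), 5) = add(33, 5) = 38
f(8) = add(f(7), 5) = add(38, 5) = 43
f(9) = add(f(8), 5) = add(43, 5) = 48
f(10) = add(f(9), 5) = add(48, 5) = 53
f(11) = add(f(10), 5) = add(53, 5) = 58
f(12) = add(f(11), 5) = add(58, 5) = 63


63


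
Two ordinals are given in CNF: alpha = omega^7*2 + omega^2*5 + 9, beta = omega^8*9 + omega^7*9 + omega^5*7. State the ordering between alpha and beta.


Compare term by term from highest exponent:
alpha = omega^7*2 + omega^2*5 + 9
beta = omega^8*9 + omega^7*9 + omega^5*7
Term 1: alpha has omega^7*2, beta has omega^8*9
Term 2: alpha has omega^2*5, beta has omega^7*9
Term 3: alpha has omega^0*9, beta has omega^5*7
Result: alpha < beta

alpha < beta


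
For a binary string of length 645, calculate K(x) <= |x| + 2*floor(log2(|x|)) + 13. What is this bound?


floor(log2(645)) = 9
2 * 9 = 18
K(x) <= 645 + 18 + 13 = 676

676


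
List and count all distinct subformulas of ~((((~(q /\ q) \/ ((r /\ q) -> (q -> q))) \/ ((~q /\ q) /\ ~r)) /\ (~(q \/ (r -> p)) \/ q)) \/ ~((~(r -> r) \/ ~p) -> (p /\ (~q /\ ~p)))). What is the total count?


Formula: ~((((~(q /\ q) \/ ((r /\ q) -> (q -> q))) \/ ((~q /\ q) /\ ~r)) /\ (~(q \/ (r -> p)) \/ q)) \/ ~((~(r -> r) \/ ~p) -> (p /\ (~q /\ ~p))))
Subformulas found:
  1. r
  2. q
  3. p
  4. ~p
  5. ~r
  6. ~q
  7. (r -> p)
  8. (r /\ q)
  9. (q /\ q)
  10. (r -> r)
  11. (q -> q)
  12. ~(q /\ q)
  13. ~(r -> r)
  14. (~q /\ q)
  15. (~q /\ ~p)
  16. (q \/ (r -> p))
  17. ~(q \/ (r -> p))
  18. (p /\ (~q /\ ~p))
  19. ((~q /\ q) /\ ~r)
  20. (~(r -> r) \/ ~p)
  21. ((r /\ q) -> (q -> q))
  22. (~(q \/ (r -> p)) \/ q)
  23. (~(q /\ q) \/ ((r /\ q) -> (q -> q)))
  24. ((~(r -> r) \/ ~p) -> (p /\ (~q /\ ~p)))
  25. ~((~(r -> r) \/ ~p) -> (p /\ (~q /\ ~p)))
  26. ((~(q /\ q) \/ ((r /\ q) -> (q -> q))) \/ ((~q /\ q) /\ ~r))
  27. (((~(q /\ q) \/ ((r /\ q) -> (q -> q))) \/ ((~q /\ q) /\ ~r)) /\ (~(q \/ (r -> p)) \/ q))
  28. ((((~(q /\ q) \/ ((r /\ q) -> (q -> q))) \/ ((~q /\ q) /\ ~r)) /\ (~(q \/ (r -> p)) \/ q)) \/ ~((~(r -> r) \/ ~p) -> (p /\ (~q /\ ~p))))
  29. ~((((~(q /\ q) \/ ((r /\ q) -> (q -> q))) \/ ((~q /\ q) /\ ~r)) /\ (~(q \/ (r -> p)) \/ q)) \/ ~((~(r -> r) \/ ~p) -> (p /\ (~q /\ ~p))))
Total distinct subformulas = 29

29


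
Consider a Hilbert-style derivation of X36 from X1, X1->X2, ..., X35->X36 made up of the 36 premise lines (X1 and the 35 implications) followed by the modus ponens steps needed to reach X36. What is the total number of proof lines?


We have 36 premise lines: X1 and 35 implications.
Each implication is detached once by MP, giving 35 MP lines.
36 premise lines + 35 MP lines = 71 total lines.

71


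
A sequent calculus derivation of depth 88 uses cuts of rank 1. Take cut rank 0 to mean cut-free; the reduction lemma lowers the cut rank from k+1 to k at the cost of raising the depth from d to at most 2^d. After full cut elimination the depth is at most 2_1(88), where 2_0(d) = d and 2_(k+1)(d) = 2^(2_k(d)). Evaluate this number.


Each rank reduction sends depth d to at most 2^d; cut rank r needs r reductions.
2_0(88) = 88
2_1(88) = 2^88 = 309485009821345068724781056
Cut-free depth bound = 309485009821345068724781056

309485009821345068724781056


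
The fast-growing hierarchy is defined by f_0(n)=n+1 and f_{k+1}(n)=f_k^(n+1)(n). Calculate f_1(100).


f_1(100) = f_0^101(100)
f_0 adds 1 each time, applied 101 times.
f_1(100) = 100 + 101 = 201

201


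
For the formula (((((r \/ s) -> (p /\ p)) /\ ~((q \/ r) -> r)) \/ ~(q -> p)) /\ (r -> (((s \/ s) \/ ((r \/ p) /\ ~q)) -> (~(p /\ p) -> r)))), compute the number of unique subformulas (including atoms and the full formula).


Formula: (((((r \/ s) -> (p /\ p)) /\ ~((q \/ r) -> r)) \/ ~(q -> p)) /\ (r -> (((s \/ s) \/ ((r \/ p) /\ ~q)) -> (~(p /\ p) -> r))))
Subformulas found:
  1. r
  2. q
  3. s
  4. p
  5. ~q
  6. (s \/ s)
  7. (q \/ r)
  8. (r \/ s)
  9. (r \/ p)
  10. (q -> p)
  11. (p /\ p)
  12. ~(p /\ p)
  13. ~(q -> p)
  14. ((q \/ r) -> r)
  15. ~((q \/ r) -> r)
  16. (~(p /\ p) -> r)
  17. ((r \/ p) /\ ~q)
  18. ((r \/ s) -> (p /\ p))
  19. ((s \/ s) \/ ((r \/ p) /\ ~q))
  20. (((r \/ s) -> (p /\ p)) /\ ~((q \/ r) -> r))
  21. (((s \/ s) \/ ((r \/ p) /\ ~q)) -> (~(p /\ p) -> r))
  22. ((((r \/ s) -> (p /\ p)) /\ ~((q \/ r) -> r)) \/ ~(q -> p))
  23. (r -> (((s \/ s) \/ ((r \/ p) /\ ~q)) -> (~(p /\ p) -> r)))
  24. (((((r \/ s) -> (p /\ p)) /\ ~((q \/ r) -> r)) \/ ~(q -> p)) /\ (r -> (((s \/ s) \/ ((r \/ p) /\ ~q)) -> (~(p /\ p) -> r))))
Total distinct subformulas = 24

24


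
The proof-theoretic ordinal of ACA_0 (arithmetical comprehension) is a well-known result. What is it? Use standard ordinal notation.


The proof-theoretic ordinal of ACA_0 (arithmetical comprehension) is a standard result in ordinal analysis.
This ordinal is the supremum of order types of primitive recursive well-orderings
that the theory can prove to be well-ordered.
For ACA_0 (arithmetical comprehension), the proof-theoretic ordinal is epsilon_0.

epsilon_0


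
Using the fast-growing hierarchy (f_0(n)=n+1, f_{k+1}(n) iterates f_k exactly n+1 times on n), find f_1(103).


f_1(103) = f_0^104(103)
f_0 adds 1 each time, applied 104 times.
f_1(103) = 103 + 104 = 207

207


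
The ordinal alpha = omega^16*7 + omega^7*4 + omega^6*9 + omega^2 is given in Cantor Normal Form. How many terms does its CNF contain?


CNF: omega^16*7 + omega^7*4 + omega^6*9 + omega^2
Count the summands separated by '+':
  term 1: omega^16*7
  term 2: omega^7*4
  term 3: omega^6*9
  term 4: omega^2
Total terms = 4

4


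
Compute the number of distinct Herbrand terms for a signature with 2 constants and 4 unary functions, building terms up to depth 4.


Herbrand terms by depth:
Depth 0: 2 constants
Depth 1: 8 new terms (running total: 10)
Depth 2: 32 new terms (running total: 42)
Depth 3: 128 new terms (running total: 170)
Depth 4: 512 new terms (running total: 682)
Total distinct ground terms = 682

682


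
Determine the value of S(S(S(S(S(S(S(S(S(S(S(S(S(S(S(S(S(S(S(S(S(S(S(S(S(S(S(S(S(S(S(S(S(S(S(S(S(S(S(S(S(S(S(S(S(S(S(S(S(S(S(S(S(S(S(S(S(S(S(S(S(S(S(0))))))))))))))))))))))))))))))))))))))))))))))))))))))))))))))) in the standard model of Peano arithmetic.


Counting successors applied to 0:
63 applications of S to 0 = 63

63


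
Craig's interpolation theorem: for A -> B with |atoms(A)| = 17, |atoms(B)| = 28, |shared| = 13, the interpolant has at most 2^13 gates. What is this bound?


Shared atoms = 13
Craig interpolant size bound = 2^13
= 8192

8192


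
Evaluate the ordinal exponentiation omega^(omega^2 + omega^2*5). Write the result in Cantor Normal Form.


omega^(omega^2 + omega^2*5):
Both terms of the exponent have the same exponent 2, so they merge: omega^2 + omega^2*5 = omega^2*(1+5) = omega^2*6.
omega raised to a CNF ordinal is a single CNF term: Result = omega^(omega^2*6)

omega^(omega^2*6)


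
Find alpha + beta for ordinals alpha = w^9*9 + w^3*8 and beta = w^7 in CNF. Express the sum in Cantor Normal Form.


Ordinal addition (w^9*9 + w^3*8) + w^7:
alpha's leading term has exponent 9 > beta's exponent 7, so it survives.
alpha's tail term has exponent 3 < beta's exponent 7, so it is absorbed by beta.
In ordinal addition, any term followed by a strictly larger-exponent term is absorbed.
Result = w^9*9 + w^7

w^9*9 + w^7


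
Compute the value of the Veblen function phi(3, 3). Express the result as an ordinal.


phi(3, 3):
phi(3, beta) = eta_beta (the beta-th eta number, fixed point of zeta).
phi(3, 3) = eta_3

eta_3


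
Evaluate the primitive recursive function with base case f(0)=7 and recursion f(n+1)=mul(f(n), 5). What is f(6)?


f(0) = 7
f(1) = mul(f(0), 5) = mul(7, 5) = 35
f(2) = mul(f(1), 5) = mul(35, 5) = 175
f(3) = mul(f(2), 5) = mul(175, 5) = 875
f(4) = mul(f(3), 5) = mul(875, 5) = 4375
f(5) = mul(f(4), 5) = mul(4375, 5) = 21875
f(6) = mul(f(5), 5) = mul(21875, 5) = 109375


109375


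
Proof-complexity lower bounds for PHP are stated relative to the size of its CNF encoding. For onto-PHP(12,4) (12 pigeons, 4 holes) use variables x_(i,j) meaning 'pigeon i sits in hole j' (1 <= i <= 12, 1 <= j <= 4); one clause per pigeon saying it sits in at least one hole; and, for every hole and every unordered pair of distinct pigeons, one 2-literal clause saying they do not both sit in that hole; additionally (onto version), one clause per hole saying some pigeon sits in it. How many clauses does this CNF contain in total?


onto-PHP(12,4): 12 pigeons, 4 holes, 12*4 = 48 variables.
- pigeon clauses: one per pigeon -> 12 clauses
- hole clauses: 4 holes * C(12,2) = 4 * 66 -> 264 clauses
- onto clauses: one per hole -> 4 clauses
Total clauses = 12 + 264 + 4 = 280

280


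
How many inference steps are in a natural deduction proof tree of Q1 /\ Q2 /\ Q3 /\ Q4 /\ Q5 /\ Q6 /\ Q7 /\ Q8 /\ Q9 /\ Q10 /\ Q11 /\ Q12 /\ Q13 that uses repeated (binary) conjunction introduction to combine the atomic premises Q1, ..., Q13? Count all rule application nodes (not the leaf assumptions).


The target conjunction has 13 conjuncts, i.e. 12 binary /\ connectives.
Each conjunction-intro joins two pieces, so 13 atoms require 13-1 = 12 applications.
Total inference nodes = 12

12


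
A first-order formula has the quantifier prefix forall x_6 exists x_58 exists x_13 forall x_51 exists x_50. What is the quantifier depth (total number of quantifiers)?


Quantifier prefix has 5 quantifier symbols.
Quantifier depth = 5

5


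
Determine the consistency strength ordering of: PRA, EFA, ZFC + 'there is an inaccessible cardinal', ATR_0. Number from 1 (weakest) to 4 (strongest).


Ordering by consistency strength:
1. EFA
2. PRA
3. ATR_0
4. ZFC + 'there is an inaccessible cardinal'


PRA=2, EFA=1, ZFC + 'there is an inaccessible cardinal'=4, ATR_0=3


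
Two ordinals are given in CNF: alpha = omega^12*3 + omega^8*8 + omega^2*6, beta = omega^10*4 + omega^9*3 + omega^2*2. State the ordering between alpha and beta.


Compare term by term from highest exponent:
alpha = omega^12*3 + omega^8*8 + omega^2*6
beta = omega^10*4 + omega^9*3 + omega^2*2
Term 1: alpha has omega^12*3, beta has omega^10*4
Term 2: alpha has omega^8*8, beta has omega^9*3
Term 3: alpha has omega^2*6, beta has omega^2*2
Result: alpha > beta

alpha > beta


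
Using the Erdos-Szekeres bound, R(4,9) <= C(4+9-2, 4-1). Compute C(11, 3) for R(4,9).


R(4,9) <= C(4+9-2, 4-1) = C(11, 3)
C(11, 3) = 11! / (3! * 8!)
= 165

165


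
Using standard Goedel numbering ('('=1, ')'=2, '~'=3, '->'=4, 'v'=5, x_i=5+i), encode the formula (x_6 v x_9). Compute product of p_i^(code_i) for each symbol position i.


Formula: (x_6 v x_9)
Symbol codes: [1, 11, 5, 14, 2]
Primes: [2, 3, 5, 7, 11]
p_1^1 = 2^1 = 2
p_2^11 = 3^11 = 177147
p_3^5 = 5^5 = 3125
p_4^14 = 7^14 = 678223072849
p_5^2 = 11^2 = 121
Product = 90859794406273738518750

90859794406273738518750


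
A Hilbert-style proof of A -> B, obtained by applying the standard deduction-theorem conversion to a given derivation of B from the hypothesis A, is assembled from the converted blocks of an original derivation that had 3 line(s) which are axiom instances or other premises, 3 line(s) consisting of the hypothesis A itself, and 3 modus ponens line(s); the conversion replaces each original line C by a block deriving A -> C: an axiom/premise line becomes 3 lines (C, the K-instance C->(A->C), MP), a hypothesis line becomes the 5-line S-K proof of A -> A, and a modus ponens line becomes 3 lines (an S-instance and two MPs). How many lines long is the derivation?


Deduction-theorem conversion, block by block:
- 3 axiom/premise lines -> 3 lines each = 9
- 3 hypothesis lines -> 5 lines each (identity proof A->A) = 15
- 3 MP lines -> 3 lines each (S-instance, MP, MP) = 9
Total = 9 + 15 + 9 = 33 lines.

33


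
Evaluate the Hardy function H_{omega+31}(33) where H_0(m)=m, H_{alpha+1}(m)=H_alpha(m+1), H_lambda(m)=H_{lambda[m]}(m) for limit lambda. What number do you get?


H_{omega+31}(33):
Unwind the 31 successor steps: H_{omega+31}(33) = H_omega(33+31) = H_omega(64).
H_omega(m) = H_m(m) = m + m = 2m.
Result = 2 * 64 = 128

128


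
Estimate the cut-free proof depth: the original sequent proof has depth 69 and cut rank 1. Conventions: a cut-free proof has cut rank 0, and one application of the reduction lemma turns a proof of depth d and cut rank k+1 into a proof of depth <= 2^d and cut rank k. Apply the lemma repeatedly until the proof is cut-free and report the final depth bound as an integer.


Each rank reduction sends depth d to at most 2^d; cut rank r needs r reductions.
2_0(69) = 69
2_1(69) = 2^69 = 590295810358705651712
Cut-free depth bound = 590295810358705651712

590295810358705651712


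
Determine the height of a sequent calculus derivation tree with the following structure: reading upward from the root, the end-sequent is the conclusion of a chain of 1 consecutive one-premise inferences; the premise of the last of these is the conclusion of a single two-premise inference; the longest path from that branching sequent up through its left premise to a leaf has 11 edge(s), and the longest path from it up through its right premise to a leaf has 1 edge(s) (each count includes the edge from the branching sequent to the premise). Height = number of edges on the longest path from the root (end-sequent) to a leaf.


Longest path through the left premise: 11 edges (measured from the branching sequent)
Longest path through the right premise: 1 edges
Height of the subtree rooted at the branching sequent: max(11, 1) = 11
The branching sequent sits 1 edges above the root (the chain of one-premise inferences), so height = 11 + 1 = 12

12


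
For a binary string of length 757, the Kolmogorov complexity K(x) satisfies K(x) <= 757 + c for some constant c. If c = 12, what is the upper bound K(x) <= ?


K(x) <= |x| + c = 757 + 12 = 769

769


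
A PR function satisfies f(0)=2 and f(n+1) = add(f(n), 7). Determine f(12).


f(0) = 2
f(1) = add(f(0), 7) = add(2, 7) = 9
f(2) = add(f(1), 7) = add(9, 7) = 16
f(3) = add(f(2), 7) = add(16, 7) = 23
f(4) = add(f(3), 7) = add(23, 7) = 30
f(5) = add(f(4), 7) = add(30, 7) = 37
f(6) = add(f(5), 7) = add(37, 7) = 44
f(7) = add(f(6), 7) = add(44, 7) = 51
f(8) = add(f(7), 7) = add(51, 7) = 58
f(9) = add(f(8), 7) = add(58, 7) = 65
f(10) = add(f(9), 7) = add(65, 7) = 72
f(11) = add(f(10), 7) = add(72, 7) = 79
f(12) = add(f(11), 7) = add(79, 7) = 86


86


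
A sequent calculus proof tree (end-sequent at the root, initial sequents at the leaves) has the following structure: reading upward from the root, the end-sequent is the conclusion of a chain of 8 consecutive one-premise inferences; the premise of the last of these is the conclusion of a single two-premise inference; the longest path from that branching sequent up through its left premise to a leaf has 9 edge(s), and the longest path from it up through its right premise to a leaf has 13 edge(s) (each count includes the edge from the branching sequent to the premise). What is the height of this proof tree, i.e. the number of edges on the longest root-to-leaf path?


Longest path through the left premise: 9 edges (measured from the branching sequent)
Longest path through the right premise: 13 edges
Height of the subtree rooted at the branching sequent: max(9, 13) = 13
The branching sequent sits 8 edges above the root (the chain of one-premise inferences), so height = 13 + 8 = 21

21


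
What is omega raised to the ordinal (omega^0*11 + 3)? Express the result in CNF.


omega^(omega^0*11 + 3):
omega^0 = 1, so the exponent is 11 + 3 = 14 (finite ordinal addition).
Result = omega^14, already a single CNF term.

omega^14


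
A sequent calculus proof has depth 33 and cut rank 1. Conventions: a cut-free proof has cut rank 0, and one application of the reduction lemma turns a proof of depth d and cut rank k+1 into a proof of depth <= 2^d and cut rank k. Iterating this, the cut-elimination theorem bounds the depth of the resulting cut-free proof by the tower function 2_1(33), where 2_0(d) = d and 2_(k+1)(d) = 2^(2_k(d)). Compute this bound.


Each rank reduction sends depth d to at most 2^d; cut rank r needs r reductions.
2_0(33) = 33
2_1(33) = 2^33 = 8589934592
Cut-free depth bound = 8589934592

8589934592


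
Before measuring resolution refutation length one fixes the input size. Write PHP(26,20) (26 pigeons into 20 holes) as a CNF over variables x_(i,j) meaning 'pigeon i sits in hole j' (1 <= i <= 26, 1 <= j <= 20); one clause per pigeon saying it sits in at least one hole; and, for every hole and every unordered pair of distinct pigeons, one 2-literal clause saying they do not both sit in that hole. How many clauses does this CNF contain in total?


PHP(26,20): 26 pigeons, 20 holes, 26*20 = 520 variables.
- pigeon clauses: one per pigeon -> 26 clauses
- hole clauses: 20 holes * C(26,2) = 20 * 325 -> 6500 clauses
Total clauses = 26 + 6500 = 6526

6526


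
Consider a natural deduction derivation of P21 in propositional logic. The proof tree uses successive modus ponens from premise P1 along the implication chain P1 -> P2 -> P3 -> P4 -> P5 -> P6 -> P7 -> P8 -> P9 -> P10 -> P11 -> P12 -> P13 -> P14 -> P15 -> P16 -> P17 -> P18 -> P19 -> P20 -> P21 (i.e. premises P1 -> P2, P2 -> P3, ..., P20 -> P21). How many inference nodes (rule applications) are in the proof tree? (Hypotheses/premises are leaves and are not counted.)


We have a chain: P1 -> P2 -> P3 -> P4 -> P5 -> P6 -> P7 -> P8 -> P9 -> P10 -> P11 -> P12 -> P13 -> P14 -> P15 -> P16 -> P17 -> P18 -> P19 -> P20 -> P21.
Each modus ponens application produces the next variable.
The chain has 21 propositions, so 21-1 = 20 modus ponens steps.
Total inference nodes = 20

20


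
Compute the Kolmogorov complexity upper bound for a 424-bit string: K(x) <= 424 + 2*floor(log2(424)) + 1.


floor(log2(424)) = 8
2 * 8 = 16
K(x) <= 424 + 16 + 1 = 441

441


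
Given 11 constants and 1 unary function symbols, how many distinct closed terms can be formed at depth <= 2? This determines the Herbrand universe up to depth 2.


Herbrand terms by depth:
Depth 0: 11 constants
Depth 1: 11 new terms (running total: 22)
Depth 2: 11 new terms (running total: 33)
Total distinct ground terms = 33

33


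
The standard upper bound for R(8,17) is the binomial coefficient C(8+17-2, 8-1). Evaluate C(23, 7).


R(8,17) <= C(8+17-2, 8-1) = C(23, 7)
C(23, 7) = 23! / (7! * 16!)
= 245157

245157


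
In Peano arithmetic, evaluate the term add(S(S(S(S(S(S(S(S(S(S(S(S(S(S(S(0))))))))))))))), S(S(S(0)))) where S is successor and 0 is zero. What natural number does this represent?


add(S^15(0), S^3(0)):
S^15(0) = 15
S^3(0) = 3
15 + 3 = 18

18


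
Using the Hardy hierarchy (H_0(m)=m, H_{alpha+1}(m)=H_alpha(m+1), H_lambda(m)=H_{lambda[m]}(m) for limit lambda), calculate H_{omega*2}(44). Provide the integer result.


H_{omega*2}(44):
For the Hardy hierarchy, H_{omega*k}(n) = 2^k * n.
2^2 = 4.
4 * 44 = 176

176


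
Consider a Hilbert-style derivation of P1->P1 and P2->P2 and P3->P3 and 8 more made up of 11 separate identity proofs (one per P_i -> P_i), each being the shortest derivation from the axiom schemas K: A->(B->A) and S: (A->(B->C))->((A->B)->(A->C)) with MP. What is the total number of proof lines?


The shortest proof of A->A from K and S in the Hilbert calculus has exactly 5 lines:
(1) K instance A->((A->A)->A), (2) S instance, (3) MP on 1,2, (4) K instance A->(A->A), (5) MP on 3,4.
For 11 independent identities: 11 * 5 = 55 lines total.

55


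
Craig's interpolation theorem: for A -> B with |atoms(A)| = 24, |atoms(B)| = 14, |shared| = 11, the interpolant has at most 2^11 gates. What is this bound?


Shared atoms = 11
Craig interpolant size bound = 2^11
= 2048

2048


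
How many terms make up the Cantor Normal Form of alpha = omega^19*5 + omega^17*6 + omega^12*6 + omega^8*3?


CNF: omega^19*5 + omega^17*6 + omega^12*6 + omega^8*3
Count the summands separated by '+':
  term 1: omega^19*5
  term 2: omega^17*6
  term 3: omega^12*6
  term 4: omega^8*3
Total terms = 4

4


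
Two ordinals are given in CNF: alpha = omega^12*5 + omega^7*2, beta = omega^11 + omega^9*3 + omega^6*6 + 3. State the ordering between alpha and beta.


Compare term by term from highest exponent:
alpha = omega^12*5 + omega^7*2
beta = omega^11 + omega^9*3 + omega^6*6 + 3
Term 1: alpha has omega^12*5, beta has omega^11*1
Term 2: alpha has omega^7*2, beta has omega^9*3
Term 3: alpha has omega^0*0, beta has omega^6*6
Term 4: alpha has omega^0*0, beta has omega^0*3
Result: alpha > beta

alpha > beta


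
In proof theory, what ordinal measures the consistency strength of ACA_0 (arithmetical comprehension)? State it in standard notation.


The proof-theoretic ordinal of ACA_0 (arithmetical comprehension) is a standard result in ordinal analysis.
This ordinal is the supremum of order types of primitive recursive well-orderings
that the theory can prove to be well-ordered.
For ACA_0 (arithmetical comprehension), the proof-theoretic ordinal is epsilon_0.

epsilon_0


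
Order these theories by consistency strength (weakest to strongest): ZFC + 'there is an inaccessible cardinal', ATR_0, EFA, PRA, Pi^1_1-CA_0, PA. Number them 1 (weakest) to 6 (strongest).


Ordering by consistency strength:
1. EFA
2. PRA
3. PA
4. ATR_0
5. Pi^1_1-CA_0
6. ZFC + 'there is an inaccessible cardinal'


ZFC + 'there is an inaccessible cardinal'=6, ATR_0=4, EFA=1, PRA=2, Pi^1_1-CA_0=5, PA=3


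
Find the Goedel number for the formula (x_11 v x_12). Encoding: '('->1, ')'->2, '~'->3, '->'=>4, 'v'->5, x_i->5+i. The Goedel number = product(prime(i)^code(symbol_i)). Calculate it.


Formula: (x_11 v x_12)
Symbol codes: [1, 16, 5, 17, 2]
Primes: [2, 3, 5, 7, 11]
p_1^1 = 2^1 = 2
p_2^16 = 3^16 = 43046721
p_3^5 = 5^5 = 3125
p_4^17 = 7^17 = 232630513987207
p_5^2 = 11^2 = 121
Product = 7573073003968509831799293750

7573073003968509831799293750


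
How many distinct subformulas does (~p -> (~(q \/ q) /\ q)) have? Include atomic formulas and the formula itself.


Formula: (~p -> (~(q \/ q) /\ q))
Subformulas found:
  1. q
  2. p
  3. ~p
  4. (q \/ q)
  5. ~(q \/ q)
  6. (~(q \/ q) /\ q)
  7. (~p -> (~(q \/ q) /\ q))
Total distinct subformulas = 7

7


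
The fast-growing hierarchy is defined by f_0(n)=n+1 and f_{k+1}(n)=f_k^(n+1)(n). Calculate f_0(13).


f_0(13) = 13 + 1 = 14

14


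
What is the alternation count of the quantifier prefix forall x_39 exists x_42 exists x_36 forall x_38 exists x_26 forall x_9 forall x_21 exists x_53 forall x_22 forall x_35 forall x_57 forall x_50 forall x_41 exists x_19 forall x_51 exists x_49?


Walk the prefix and count type changes:
  position 1: forall -> exists <-- alternation
  position 2: exists -> exists
  position 3: exists -> forall <-- alternation
  position 4: forall -> exists <-- alternation
  position 5: exists -> forall <-- alternation
  position 6: forall -> forall
  position 7: forall -> exists <-- alternation
  position 8: exists -> forall <-- alternation
  position 9: forall -> forall
  position 10: forall -> forall
  position 11: forall -> forall
  position 12: forall -> forall
  position 13: forall -> exists <-- alternation
  position 14: exists -> forall <-- alternation
  position 15: forall -> exists <-- alternation
Total alternations = 9

9


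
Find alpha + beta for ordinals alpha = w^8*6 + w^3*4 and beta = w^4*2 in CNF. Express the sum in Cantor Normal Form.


Ordinal addition (w^8*6 + w^3*4) + w^4*2:
alpha's leading term has exponent 8 > beta's exponent 4, so it survives.
alpha's tail term has exponent 3 < beta's exponent 4, so it is absorbed by beta.
In ordinal addition, any term followed by a strictly larger-exponent term is absorbed.
Result = w^8*6 + w^4*2

w^8*6 + w^4*2


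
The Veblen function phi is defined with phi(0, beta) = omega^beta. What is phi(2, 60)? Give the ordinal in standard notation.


phi(2, 60):
phi(2, beta) = zeta_beta (the beta-th zeta number, fixed point of epsilon).
phi(2, 60) = zeta_60

zeta_60


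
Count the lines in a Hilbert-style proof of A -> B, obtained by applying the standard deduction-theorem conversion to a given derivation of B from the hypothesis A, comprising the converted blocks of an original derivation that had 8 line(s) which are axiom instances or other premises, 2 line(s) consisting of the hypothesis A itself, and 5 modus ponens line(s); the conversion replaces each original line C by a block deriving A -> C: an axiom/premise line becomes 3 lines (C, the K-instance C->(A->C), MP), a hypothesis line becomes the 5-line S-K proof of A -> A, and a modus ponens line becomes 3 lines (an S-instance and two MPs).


Deduction-theorem conversion, block by block:
- 8 axiom/premise lines -> 3 lines each = 24
- 2 hypothesis lines -> 5 lines each (identity proof A->A) = 10
- 5 MP lines -> 3 lines each (S-instance, MP, MP) = 15
Total = 24 + 10 + 15 = 49 lines.

49


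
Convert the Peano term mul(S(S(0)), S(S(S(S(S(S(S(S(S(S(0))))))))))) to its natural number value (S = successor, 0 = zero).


mul(S^2(0), S^10(0)):
S^2(0) = 2
S^10(0) = 10
2 * 10 = 20

20


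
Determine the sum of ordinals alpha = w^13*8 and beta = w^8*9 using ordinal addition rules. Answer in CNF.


Ordinal addition w^13*8 + w^8*9:
Leading exponent of alpha (13) > leading exponent of beta (8).
Since alpha's term has higher exponent than beta's leading term,
the sum is simply alpha followed by beta.
Result = w^13*8 + w^8*9

w^13*8 + w^8*9


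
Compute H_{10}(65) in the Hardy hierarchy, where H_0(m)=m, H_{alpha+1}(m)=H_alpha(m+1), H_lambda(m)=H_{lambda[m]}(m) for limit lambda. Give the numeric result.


H_10(65):
For finite ordinals k, H_k(n) = n + k (each successor step adds 1).
H_10(65) = 65 + 10 = 75

75


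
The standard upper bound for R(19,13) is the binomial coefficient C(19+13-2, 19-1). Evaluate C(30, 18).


R(19,13) <= C(19+13-2, 19-1) = C(30, 18)
C(30, 18) = 30! / (18! * 12!)
= 86493225

86493225


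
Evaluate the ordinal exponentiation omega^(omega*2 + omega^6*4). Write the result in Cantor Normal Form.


omega^(omega*2 + omega^6*4):
In ordinal addition a term is absorbed by a following term of strictly larger exponent: 1 < 6, so omega*2 + omega^6*4 = omega^6*4.
omega raised to a CNF ordinal is a single CNF term: Result = omega^(omega^6*4)

omega^(omega^6*4)


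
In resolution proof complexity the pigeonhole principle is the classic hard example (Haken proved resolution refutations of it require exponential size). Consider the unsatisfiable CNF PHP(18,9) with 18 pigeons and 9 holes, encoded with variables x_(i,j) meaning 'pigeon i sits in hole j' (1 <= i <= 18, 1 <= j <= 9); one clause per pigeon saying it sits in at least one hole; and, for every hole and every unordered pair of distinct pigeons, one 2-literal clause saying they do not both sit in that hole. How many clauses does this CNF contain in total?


PHP(18,9): 18 pigeons, 9 holes, 18*9 = 162 variables.
- pigeon clauses: one per pigeon -> 18 clauses
- hole clauses: 9 holes * C(18,2) = 9 * 153 -> 1377 clauses
Total clauses = 18 + 1377 = 1395

1395


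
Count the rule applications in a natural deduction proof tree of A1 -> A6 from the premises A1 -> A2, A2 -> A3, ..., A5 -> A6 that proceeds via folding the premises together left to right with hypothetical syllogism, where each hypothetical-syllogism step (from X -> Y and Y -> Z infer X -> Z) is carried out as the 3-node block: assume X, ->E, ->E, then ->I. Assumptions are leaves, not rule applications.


There are 5 premises in the chain. The first HS step combines premises 1 and 2; each further premise needs one more HS step.
So 5 premises require 5 - 1 = 4 hypothetical-syllogism steps.
Each HS step uses 3 inference nodes (->E, ->E, ->I).
4 * 3 = 12 total inference nodes.

12


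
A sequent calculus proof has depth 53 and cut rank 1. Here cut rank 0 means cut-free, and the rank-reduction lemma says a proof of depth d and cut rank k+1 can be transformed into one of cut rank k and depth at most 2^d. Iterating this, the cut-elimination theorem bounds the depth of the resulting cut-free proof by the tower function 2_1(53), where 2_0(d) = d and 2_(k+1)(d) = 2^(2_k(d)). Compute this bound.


Each rank reduction sends depth d to at most 2^d; cut rank r needs r reductions.
2_0(53) = 53
2_1(53) = 2^53 = 9007199254740992
Cut-free depth bound = 9007199254740992

9007199254740992


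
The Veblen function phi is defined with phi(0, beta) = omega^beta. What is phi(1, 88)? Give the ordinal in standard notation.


phi(1, 88):
phi(1, beta) = epsilon_beta (the beta-th epsilon number).
phi(1, 88) = epsilon_88

epsilon_88


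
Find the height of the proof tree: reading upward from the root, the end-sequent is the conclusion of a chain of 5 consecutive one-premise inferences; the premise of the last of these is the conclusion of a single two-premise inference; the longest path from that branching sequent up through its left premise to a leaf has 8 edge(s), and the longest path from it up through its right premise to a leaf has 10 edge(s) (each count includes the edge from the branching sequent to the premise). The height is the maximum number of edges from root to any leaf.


Longest path through the left premise: 8 edges (measured from the branching sequent)
Longest path through the right premise: 10 edges
Height of the subtree rooted at the branching sequent: max(8, 10) = 10
The branching sequent sits 5 edges above the root (the chain of one-premise inferences), so height = 10 + 5 = 15

15


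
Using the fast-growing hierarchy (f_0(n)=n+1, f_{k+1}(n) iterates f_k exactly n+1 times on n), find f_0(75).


f_0(75) = 75 + 1 = 76

76


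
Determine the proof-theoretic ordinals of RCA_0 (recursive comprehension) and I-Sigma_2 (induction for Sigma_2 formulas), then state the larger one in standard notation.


Proof-theoretic ordinal of RCA_0 (recursive comprehension): omega^omega
Proof-theoretic ordinal of I-Sigma_2 (induction for Sigma_2 formulas): omega^(omega^omega)
Comparing: omega^omega < omega^(omega^omega).
The larger ordinal is omega^(omega^omega) (from I-Sigma_2 (induction for Sigma_2 formulas)).

omega^(omega^omega)


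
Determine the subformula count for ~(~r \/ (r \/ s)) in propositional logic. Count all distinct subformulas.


Formula: ~(~r \/ (r \/ s))
Subformulas found:
  1. s
  2. r
  3. ~r
  4. (r \/ s)
  5. (~r \/ (r \/ s))
  6. ~(~r \/ (r \/ s))
Total distinct subformulas = 6

6


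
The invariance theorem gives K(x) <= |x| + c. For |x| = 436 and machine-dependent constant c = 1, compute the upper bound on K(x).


K(x) <= |x| + c = 436 + 1 = 437

437


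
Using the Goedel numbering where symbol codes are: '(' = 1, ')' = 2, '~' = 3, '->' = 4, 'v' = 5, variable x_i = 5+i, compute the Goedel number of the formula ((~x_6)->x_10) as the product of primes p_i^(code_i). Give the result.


Formula: ((~x_6)->x_10)
Symbol codes: [1, 1, 3, 11, 2, 4, 15, 2]
Primes: [2, 3, 5, 7, 11, 13, 17, 19]
p_1^1 = 2^1 = 2
p_2^1 = 3^1 = 3
p_3^3 = 5^3 = 125
p_4^11 = 7^11 = 1977326743
p_5^2 = 11^2 = 121
p_6^4 = 13^4 = 28561
p_7^15 = 17^15 = 2862423051509815793
p_8^2 = 19^2 = 361
Product = 5295896704409170408102195789853825369250

5295896704409170408102195789853825369250


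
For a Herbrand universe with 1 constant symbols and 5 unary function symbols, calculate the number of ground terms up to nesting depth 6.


Herbrand terms by depth:
Depth 0: 1 constants
Depth 1: 5 new terms (running total: 6)
Depth 2: 25 new terms (running total: 31)
Depth 3: 125 new terms (running total: 156)
Depth 4: 625 new terms (running total: 781)
Depth 5: 3125 new terms (running total: 3906)
Depth 6: 15625 new terms (running total: 19531)
Total distinct ground terms = 19531

19531


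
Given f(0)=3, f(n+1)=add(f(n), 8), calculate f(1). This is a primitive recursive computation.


f(0) = 3
f(1) = add(f(0), 8) = add(3, 8) = 11


11


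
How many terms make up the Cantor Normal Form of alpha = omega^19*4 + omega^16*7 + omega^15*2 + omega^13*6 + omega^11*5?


CNF: omega^19*4 + omega^16*7 + omega^15*2 + omega^13*6 + omega^11*5
Count the summands separated by '+':
  term 1: omega^19*4
  term 2: omega^16*7
  term 3: omega^15*2
  term 4: omega^13*6
  term 5: omega^11*5
Total terms = 5

5
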